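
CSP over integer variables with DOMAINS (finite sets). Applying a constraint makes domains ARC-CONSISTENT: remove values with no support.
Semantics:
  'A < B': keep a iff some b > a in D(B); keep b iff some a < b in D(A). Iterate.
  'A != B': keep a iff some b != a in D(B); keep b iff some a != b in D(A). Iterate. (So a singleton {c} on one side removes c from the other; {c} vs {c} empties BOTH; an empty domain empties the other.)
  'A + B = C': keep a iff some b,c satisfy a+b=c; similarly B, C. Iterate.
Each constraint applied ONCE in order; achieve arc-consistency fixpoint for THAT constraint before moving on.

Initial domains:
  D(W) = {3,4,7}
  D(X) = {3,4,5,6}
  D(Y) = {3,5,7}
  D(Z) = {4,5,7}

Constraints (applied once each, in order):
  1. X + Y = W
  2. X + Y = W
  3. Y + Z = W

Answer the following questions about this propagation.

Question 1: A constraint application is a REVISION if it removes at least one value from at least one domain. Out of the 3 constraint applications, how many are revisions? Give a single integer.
Constraint 1 (X + Y = W) on D(X)={3,4,5,6} D(Y)={3,5,7} D(W)={3,4,7}: X {3,4,5,6}->{4}; Y {3,5,7}->{3}; W {3,4,7}->{7} => REVISION
Constraint 2 (X + Y = W) on D(X)={4} D(Y)={3} D(W)={7}: no change => not a revision
Constraint 3 (Y + Z = W) on D(Y)={3} D(Z)={4,5,7} D(W)={7}: Z {4,5,7}->{4} => REVISION
Total revisions = 2

Answer: 2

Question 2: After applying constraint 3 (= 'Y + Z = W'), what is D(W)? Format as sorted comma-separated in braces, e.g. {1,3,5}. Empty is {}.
Constraint 1 (X + Y = W) on D(X)={3,4,5,6} D(Y)={3,5,7} D(W)={3,4,7}: X {3,4,5,6}->{4}; Y {3,5,7}->{3}; W {3,4,7}->{7}
Constraint 2 (X + Y = W) on D(X)={4} D(Y)={3} D(W)={7}: no change
Constraint 3 (Y + Z = W) on D(Y)={3} D(Z)={4,5,7} D(W)={7}: Z {4,5,7}->{4}
So after constraint 3: D(W) = {7}

Answer: {7}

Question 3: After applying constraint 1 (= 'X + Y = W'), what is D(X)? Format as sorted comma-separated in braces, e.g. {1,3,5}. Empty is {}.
Answer: {4}

Derivation:
Constraint 1 (X + Y = W) on D(X)={3,4,5,6} D(Y)={3,5,7} D(W)={3,4,7}: X {3,4,5,6}->{4}; Y {3,5,7}->{3}; W {3,4,7}->{7}
So after constraint 1: D(X) = {4}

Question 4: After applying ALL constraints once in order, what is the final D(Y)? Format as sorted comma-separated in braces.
Constraint 1 (X + Y = W) on D(X)={3,4,5,6} D(Y)={3,5,7} D(W)={3,4,7}: X {3,4,5,6}->{4}; Y {3,5,7}->{3}; W {3,4,7}->{7}
Constraint 2 (X + Y = W) on D(X)={4} D(Y)={3} D(W)={7}: no change
Constraint 3 (Y + Z = W) on D(Y)={3} D(Z)={4,5,7} D(W)={7}: Z {4,5,7}->{4}
So after all 3 constraints: D(Y) = {3}

Answer: {3}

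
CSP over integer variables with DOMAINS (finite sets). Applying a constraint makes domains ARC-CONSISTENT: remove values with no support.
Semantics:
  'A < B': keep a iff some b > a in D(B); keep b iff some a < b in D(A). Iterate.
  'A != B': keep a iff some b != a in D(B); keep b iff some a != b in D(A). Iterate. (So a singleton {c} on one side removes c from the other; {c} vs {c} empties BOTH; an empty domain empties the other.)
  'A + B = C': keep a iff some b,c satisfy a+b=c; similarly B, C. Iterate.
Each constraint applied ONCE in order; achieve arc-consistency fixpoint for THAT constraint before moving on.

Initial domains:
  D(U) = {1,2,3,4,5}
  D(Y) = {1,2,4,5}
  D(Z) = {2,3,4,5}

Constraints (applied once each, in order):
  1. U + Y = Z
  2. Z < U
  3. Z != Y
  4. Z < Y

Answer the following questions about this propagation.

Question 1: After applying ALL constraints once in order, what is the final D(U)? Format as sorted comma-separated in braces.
Constraint 1 (U + Y = Z) on D(U)={1,2,3,4,5} D(Y)={1,2,4,5} D(Z)={2,3,4,5}: U {1,2,3,4,5}->{1,2,3,4}; Y {1,2,4,5}->{1,2,4}
Constraint 2 (Z < U) on D(Z)={2,3,4,5} D(U)={1,2,3,4}: Z {2,3,4,5}->{2,3}; U {1,2,3,4}->{3,4}
Constraint 3 (Z != Y) on D(Z)={2,3} D(Y)={1,2,4}: no change
Constraint 4 (Z < Y) on D(Z)={2,3} D(Y)={1,2,4}: Y {1,2,4}->{4}
So after all 4 constraints: D(U) = {3,4}

Answer: {3,4}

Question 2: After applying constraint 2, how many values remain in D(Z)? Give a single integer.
Constraint 1 (U + Y = Z) on D(U)={1,2,3,4,5} D(Y)={1,2,4,5} D(Z)={2,3,4,5}: U {1,2,3,4,5}->{1,2,3,4}; Y {1,2,4,5}->{1,2,4}
Constraint 2 (Z < U) on D(Z)={2,3,4,5} D(U)={1,2,3,4}: Z {2,3,4,5}->{2,3}; U {1,2,3,4}->{3,4}
So after constraint 2: D(Z)={2,3}, size = 2

Answer: 2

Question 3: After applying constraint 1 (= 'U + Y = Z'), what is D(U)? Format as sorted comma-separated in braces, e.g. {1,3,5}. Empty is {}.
Answer: {1,2,3,4}

Derivation:
Constraint 1 (U + Y = Z) on D(U)={1,2,3,4,5} D(Y)={1,2,4,5} D(Z)={2,3,4,5}: U {1,2,3,4,5}->{1,2,3,4}; Y {1,2,4,5}->{1,2,4}
So after constraint 1: D(U) = {1,2,3,4}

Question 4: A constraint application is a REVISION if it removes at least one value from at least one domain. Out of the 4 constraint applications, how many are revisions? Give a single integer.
Answer: 3

Derivation:
Constraint 1 (U + Y = Z) on D(U)={1,2,3,4,5} D(Y)={1,2,4,5} D(Z)={2,3,4,5}: U {1,2,3,4,5}->{1,2,3,4}; Y {1,2,4,5}->{1,2,4} => REVISION
Constraint 2 (Z < U) on D(Z)={2,3,4,5} D(U)={1,2,3,4}: Z {2,3,4,5}->{2,3}; U {1,2,3,4}->{3,4} => REVISION
Constraint 3 (Z != Y) on D(Z)={2,3} D(Y)={1,2,4}: no change => not a revision
Constraint 4 (Z < Y) on D(Z)={2,3} D(Y)={1,2,4}: Y {1,2,4}->{4} => REVISION
Total revisions = 3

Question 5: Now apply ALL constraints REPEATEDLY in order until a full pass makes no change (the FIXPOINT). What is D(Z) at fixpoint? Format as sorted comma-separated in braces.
Answer: {}

Derivation:
pass 0 (initial): D(Z)={2,3,4,5}
pass 1: U {1,2,3,4,5}->{3,4}; Y {1,2,4,5}->{4}; Z {2,3,4,5}->{2,3}
pass 2: U {3,4}->{}; Y {4}->{}; Z {2,3}->{}
pass 3: no change
Fixpoint after 3 passes: D(Z) = {}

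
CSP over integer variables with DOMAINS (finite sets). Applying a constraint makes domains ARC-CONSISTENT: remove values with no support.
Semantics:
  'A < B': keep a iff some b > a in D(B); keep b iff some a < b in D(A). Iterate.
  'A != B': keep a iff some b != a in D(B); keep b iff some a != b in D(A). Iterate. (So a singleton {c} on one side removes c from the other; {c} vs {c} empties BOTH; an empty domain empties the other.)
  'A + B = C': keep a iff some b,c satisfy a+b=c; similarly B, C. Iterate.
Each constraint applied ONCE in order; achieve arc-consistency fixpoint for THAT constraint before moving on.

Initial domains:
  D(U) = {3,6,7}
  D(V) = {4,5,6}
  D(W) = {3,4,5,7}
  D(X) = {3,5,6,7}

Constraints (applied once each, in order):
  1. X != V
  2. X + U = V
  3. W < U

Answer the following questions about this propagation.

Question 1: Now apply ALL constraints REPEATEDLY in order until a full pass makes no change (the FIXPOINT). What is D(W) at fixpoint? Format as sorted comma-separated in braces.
Answer: {}

Derivation:
pass 0 (initial): D(W)={3,4,5,7}
pass 1: U {3,6,7}->{}; V {4,5,6}->{6}; W {3,4,5,7}->{}; X {3,5,6,7}->{3}
pass 2: V {6}->{}; X {3}->{}
pass 3: no change
Fixpoint after 3 passes: D(W) = {}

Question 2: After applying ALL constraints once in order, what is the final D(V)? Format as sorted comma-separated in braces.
Constraint 1 (X != V) on D(X)={3,5,6,7} D(V)={4,5,6}: no change
Constraint 2 (X + U = V) on D(X)={3,5,6,7} D(U)={3,6,7} D(V)={4,5,6}: X {3,5,6,7}->{3}; U {3,6,7}->{3}; V {4,5,6}->{6}
Constraint 3 (W < U) on D(W)={3,4,5,7} D(U)={3}: W {3,4,5,7}->{}; U {3}->{}
So after all 3 constraints: D(V) = {6}

Answer: {6}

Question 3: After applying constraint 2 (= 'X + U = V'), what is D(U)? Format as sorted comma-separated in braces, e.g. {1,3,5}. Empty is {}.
Answer: {3}

Derivation:
Constraint 1 (X != V) on D(X)={3,5,6,7} D(V)={4,5,6}: no change
Constraint 2 (X + U = V) on D(X)={3,5,6,7} D(U)={3,6,7} D(V)={4,5,6}: X {3,5,6,7}->{3}; U {3,6,7}->{3}; V {4,5,6}->{6}
So after constraint 2: D(U) = {3}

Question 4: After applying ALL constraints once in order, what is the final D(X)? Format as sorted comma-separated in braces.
Constraint 1 (X != V) on D(X)={3,5,6,7} D(V)={4,5,6}: no change
Constraint 2 (X + U = V) on D(X)={3,5,6,7} D(U)={3,6,7} D(V)={4,5,6}: X {3,5,6,7}->{3}; U {3,6,7}->{3}; V {4,5,6}->{6}
Constraint 3 (W < U) on D(W)={3,4,5,7} D(U)={3}: W {3,4,5,7}->{}; U {3}->{}
So after all 3 constraints: D(X) = {3}

Answer: {3}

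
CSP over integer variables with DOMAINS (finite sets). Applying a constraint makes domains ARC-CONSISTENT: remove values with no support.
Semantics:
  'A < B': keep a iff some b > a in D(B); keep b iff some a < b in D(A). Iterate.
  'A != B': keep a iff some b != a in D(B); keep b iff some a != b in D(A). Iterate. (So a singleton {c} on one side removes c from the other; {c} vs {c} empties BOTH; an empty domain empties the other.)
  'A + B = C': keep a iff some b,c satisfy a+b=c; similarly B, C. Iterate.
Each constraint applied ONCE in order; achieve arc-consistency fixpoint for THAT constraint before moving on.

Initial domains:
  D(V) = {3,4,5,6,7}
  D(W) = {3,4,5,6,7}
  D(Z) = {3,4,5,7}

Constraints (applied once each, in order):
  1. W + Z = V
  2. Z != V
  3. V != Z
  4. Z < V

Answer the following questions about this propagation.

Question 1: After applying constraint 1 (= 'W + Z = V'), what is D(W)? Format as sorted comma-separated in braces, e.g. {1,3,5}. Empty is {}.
Answer: {3,4}

Derivation:
Constraint 1 (W + Z = V) on D(W)={3,4,5,6,7} D(Z)={3,4,5,7} D(V)={3,4,5,6,7}: W {3,4,5,6,7}->{3,4}; Z {3,4,5,7}->{3,4}; V {3,4,5,6,7}->{6,7}
So after constraint 1: D(W) = {3,4}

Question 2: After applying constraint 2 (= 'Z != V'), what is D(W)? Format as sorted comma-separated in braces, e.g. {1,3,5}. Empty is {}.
Constraint 1 (W + Z = V) on D(W)={3,4,5,6,7} D(Z)={3,4,5,7} D(V)={3,4,5,6,7}: W {3,4,5,6,7}->{3,4}; Z {3,4,5,7}->{3,4}; V {3,4,5,6,7}->{6,7}
Constraint 2 (Z != V) on D(Z)={3,4} D(V)={6,7}: no change
So after constraint 2: D(W) = {3,4}

Answer: {3,4}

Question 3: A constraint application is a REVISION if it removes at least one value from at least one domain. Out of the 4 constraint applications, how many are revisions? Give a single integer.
Answer: 1

Derivation:
Constraint 1 (W + Z = V) on D(W)={3,4,5,6,7} D(Z)={3,4,5,7} D(V)={3,4,5,6,7}: W {3,4,5,6,7}->{3,4}; Z {3,4,5,7}->{3,4}; V {3,4,5,6,7}->{6,7} => REVISION
Constraint 2 (Z != V) on D(Z)={3,4} D(V)={6,7}: no change => not a revision
Constraint 3 (V != Z) on D(V)={6,7} D(Z)={3,4}: no change => not a revision
Constraint 4 (Z < V) on D(Z)={3,4} D(V)={6,7}: no change => not a revision
Total revisions = 1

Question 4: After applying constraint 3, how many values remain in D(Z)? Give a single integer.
Answer: 2

Derivation:
Constraint 1 (W + Z = V) on D(W)={3,4,5,6,7} D(Z)={3,4,5,7} D(V)={3,4,5,6,7}: W {3,4,5,6,7}->{3,4}; Z {3,4,5,7}->{3,4}; V {3,4,5,6,7}->{6,7}
Constraint 2 (Z != V) on D(Z)={3,4} D(V)={6,7}: no change
Constraint 3 (V != Z) on D(V)={6,7} D(Z)={3,4}: no change
So after constraint 3: D(Z)={3,4}, size = 2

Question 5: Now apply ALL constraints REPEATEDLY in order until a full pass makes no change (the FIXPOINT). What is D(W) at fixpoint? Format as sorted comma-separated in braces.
Answer: {3,4}

Derivation:
pass 0 (initial): D(W)={3,4,5,6,7}
pass 1: V {3,4,5,6,7}->{6,7}; W {3,4,5,6,7}->{3,4}; Z {3,4,5,7}->{3,4}
pass 2: no change
Fixpoint after 2 passes: D(W) = {3,4}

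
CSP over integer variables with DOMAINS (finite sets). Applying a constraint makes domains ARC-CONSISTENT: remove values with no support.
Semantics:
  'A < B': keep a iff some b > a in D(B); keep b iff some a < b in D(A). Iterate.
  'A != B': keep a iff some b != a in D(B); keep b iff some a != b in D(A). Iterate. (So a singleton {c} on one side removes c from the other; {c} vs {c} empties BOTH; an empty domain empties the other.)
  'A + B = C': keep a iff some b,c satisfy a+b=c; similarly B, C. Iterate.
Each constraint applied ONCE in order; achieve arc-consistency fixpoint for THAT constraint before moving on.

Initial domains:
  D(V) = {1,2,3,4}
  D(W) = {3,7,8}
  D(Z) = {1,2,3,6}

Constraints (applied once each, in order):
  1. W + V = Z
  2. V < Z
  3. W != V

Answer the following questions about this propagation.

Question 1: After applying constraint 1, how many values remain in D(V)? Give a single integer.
Constraint 1 (W + V = Z) on D(W)={3,7,8} D(V)={1,2,3,4} D(Z)={1,2,3,6}: W {3,7,8}->{3}; V {1,2,3,4}->{3}; Z {1,2,3,6}->{6}
So after constraint 1: D(V)={3}, size = 1

Answer: 1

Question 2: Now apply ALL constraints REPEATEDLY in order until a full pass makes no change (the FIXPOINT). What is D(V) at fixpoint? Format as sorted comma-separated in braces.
Answer: {}

Derivation:
pass 0 (initial): D(V)={1,2,3,4}
pass 1: V {1,2,3,4}->{}; W {3,7,8}->{}; Z {1,2,3,6}->{6}
pass 2: Z {6}->{}
pass 3: no change
Fixpoint after 3 passes: D(V) = {}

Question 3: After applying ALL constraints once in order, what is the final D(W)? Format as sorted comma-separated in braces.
Constraint 1 (W + V = Z) on D(W)={3,7,8} D(V)={1,2,3,4} D(Z)={1,2,3,6}: W {3,7,8}->{3}; V {1,2,3,4}->{3}; Z {1,2,3,6}->{6}
Constraint 2 (V < Z) on D(V)={3} D(Z)={6}: no change
Constraint 3 (W != V) on D(W)={3} D(V)={3}: W {3}->{}; V {3}->{}
So after all 3 constraints: D(W) = {}

Answer: {}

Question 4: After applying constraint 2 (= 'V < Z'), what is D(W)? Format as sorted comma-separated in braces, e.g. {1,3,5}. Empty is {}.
Answer: {3}

Derivation:
Constraint 1 (W + V = Z) on D(W)={3,7,8} D(V)={1,2,3,4} D(Z)={1,2,3,6}: W {3,7,8}->{3}; V {1,2,3,4}->{3}; Z {1,2,3,6}->{6}
Constraint 2 (V < Z) on D(V)={3} D(Z)={6}: no change
So after constraint 2: D(W) = {3}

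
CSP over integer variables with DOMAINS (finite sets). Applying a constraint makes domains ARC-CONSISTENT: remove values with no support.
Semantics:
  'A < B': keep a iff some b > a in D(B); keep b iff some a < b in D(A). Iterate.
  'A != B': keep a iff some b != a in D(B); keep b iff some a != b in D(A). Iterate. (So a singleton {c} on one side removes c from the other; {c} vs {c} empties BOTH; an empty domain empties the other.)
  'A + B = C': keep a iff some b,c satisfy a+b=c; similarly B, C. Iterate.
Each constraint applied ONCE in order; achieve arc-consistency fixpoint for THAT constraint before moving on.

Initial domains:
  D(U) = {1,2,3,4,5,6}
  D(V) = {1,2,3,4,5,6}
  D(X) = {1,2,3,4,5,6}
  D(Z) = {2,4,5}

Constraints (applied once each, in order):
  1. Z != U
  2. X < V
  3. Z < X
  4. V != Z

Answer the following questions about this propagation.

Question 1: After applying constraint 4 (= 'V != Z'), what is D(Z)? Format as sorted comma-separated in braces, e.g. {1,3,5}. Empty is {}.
Answer: {2,4}

Derivation:
Constraint 1 (Z != U) on D(Z)={2,4,5} D(U)={1,2,3,4,5,6}: no change
Constraint 2 (X < V) on D(X)={1,2,3,4,5,6} D(V)={1,2,3,4,5,6}: X {1,2,3,4,5,6}->{1,2,3,4,5}; V {1,2,3,4,5,6}->{2,3,4,5,6}
Constraint 3 (Z < X) on D(Z)={2,4,5} D(X)={1,2,3,4,5}: Z {2,4,5}->{2,4}; X {1,2,3,4,5}->{3,4,5}
Constraint 4 (V != Z) on D(V)={2,3,4,5,6} D(Z)={2,4}: no change
So after constraint 4: D(Z) = {2,4}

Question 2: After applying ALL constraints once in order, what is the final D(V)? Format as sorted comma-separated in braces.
Constraint 1 (Z != U) on D(Z)={2,4,5} D(U)={1,2,3,4,5,6}: no change
Constraint 2 (X < V) on D(X)={1,2,3,4,5,6} D(V)={1,2,3,4,5,6}: X {1,2,3,4,5,6}->{1,2,3,4,5}; V {1,2,3,4,5,6}->{2,3,4,5,6}
Constraint 3 (Z < X) on D(Z)={2,4,5} D(X)={1,2,3,4,5}: Z {2,4,5}->{2,4}; X {1,2,3,4,5}->{3,4,5}
Constraint 4 (V != Z) on D(V)={2,3,4,5,6} D(Z)={2,4}: no change
So after all 4 constraints: D(V) = {2,3,4,5,6}

Answer: {2,3,4,5,6}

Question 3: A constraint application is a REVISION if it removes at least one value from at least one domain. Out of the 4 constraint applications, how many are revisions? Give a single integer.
Answer: 2

Derivation:
Constraint 1 (Z != U) on D(Z)={2,4,5} D(U)={1,2,3,4,5,6}: no change => not a revision
Constraint 2 (X < V) on D(X)={1,2,3,4,5,6} D(V)={1,2,3,4,5,6}: X {1,2,3,4,5,6}->{1,2,3,4,5}; V {1,2,3,4,5,6}->{2,3,4,5,6} => REVISION
Constraint 3 (Z < X) on D(Z)={2,4,5} D(X)={1,2,3,4,5}: Z {2,4,5}->{2,4}; X {1,2,3,4,5}->{3,4,5} => REVISION
Constraint 4 (V != Z) on D(V)={2,3,4,5,6} D(Z)={2,4}: no change => not a revision
Total revisions = 2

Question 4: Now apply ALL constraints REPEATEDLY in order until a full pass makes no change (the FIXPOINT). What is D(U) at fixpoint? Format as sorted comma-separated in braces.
pass 0 (initial): D(U)={1,2,3,4,5,6}
pass 1: V {1,2,3,4,5,6}->{2,3,4,5,6}; X {1,2,3,4,5,6}->{3,4,5}; Z {2,4,5}->{2,4}
pass 2: V {2,3,4,5,6}->{4,5,6}
pass 3: no change
Fixpoint after 3 passes: D(U) = {1,2,3,4,5,6}

Answer: {1,2,3,4,5,6}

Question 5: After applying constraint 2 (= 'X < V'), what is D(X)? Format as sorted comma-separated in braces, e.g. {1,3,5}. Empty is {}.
Answer: {1,2,3,4,5}

Derivation:
Constraint 1 (Z != U) on D(Z)={2,4,5} D(U)={1,2,3,4,5,6}: no change
Constraint 2 (X < V) on D(X)={1,2,3,4,5,6} D(V)={1,2,3,4,5,6}: X {1,2,3,4,5,6}->{1,2,3,4,5}; V {1,2,3,4,5,6}->{2,3,4,5,6}
So after constraint 2: D(X) = {1,2,3,4,5}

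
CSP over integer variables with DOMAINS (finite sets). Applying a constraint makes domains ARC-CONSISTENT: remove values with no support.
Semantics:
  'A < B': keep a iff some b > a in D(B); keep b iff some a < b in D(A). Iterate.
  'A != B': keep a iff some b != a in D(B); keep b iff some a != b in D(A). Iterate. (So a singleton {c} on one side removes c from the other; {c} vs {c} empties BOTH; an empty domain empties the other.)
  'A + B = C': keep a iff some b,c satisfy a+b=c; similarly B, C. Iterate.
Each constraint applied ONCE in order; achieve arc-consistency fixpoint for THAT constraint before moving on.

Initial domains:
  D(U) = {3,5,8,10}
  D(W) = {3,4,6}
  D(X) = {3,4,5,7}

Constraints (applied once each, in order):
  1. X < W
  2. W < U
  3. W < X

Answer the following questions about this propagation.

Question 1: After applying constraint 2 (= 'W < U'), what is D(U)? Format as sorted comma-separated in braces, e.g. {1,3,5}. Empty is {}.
Constraint 1 (X < W) on D(X)={3,4,5,7} D(W)={3,4,6}: X {3,4,5,7}->{3,4,5}; W {3,4,6}->{4,6}
Constraint 2 (W < U) on D(W)={4,6} D(U)={3,5,8,10}: U {3,5,8,10}->{5,8,10}
So after constraint 2: D(U) = {5,8,10}

Answer: {5,8,10}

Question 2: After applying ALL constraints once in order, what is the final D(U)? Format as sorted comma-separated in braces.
Constraint 1 (X < W) on D(X)={3,4,5,7} D(W)={3,4,6}: X {3,4,5,7}->{3,4,5}; W {3,4,6}->{4,6}
Constraint 2 (W < U) on D(W)={4,6} D(U)={3,5,8,10}: U {3,5,8,10}->{5,8,10}
Constraint 3 (W < X) on D(W)={4,6} D(X)={3,4,5}: W {4,6}->{4}; X {3,4,5}->{5}
So after all 3 constraints: D(U) = {5,8,10}

Answer: {5,8,10}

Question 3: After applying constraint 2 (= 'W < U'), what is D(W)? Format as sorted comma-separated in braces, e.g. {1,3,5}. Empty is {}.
Constraint 1 (X < W) on D(X)={3,4,5,7} D(W)={3,4,6}: X {3,4,5,7}->{3,4,5}; W {3,4,6}->{4,6}
Constraint 2 (W < U) on D(W)={4,6} D(U)={3,5,8,10}: U {3,5,8,10}->{5,8,10}
So after constraint 2: D(W) = {4,6}

Answer: {4,6}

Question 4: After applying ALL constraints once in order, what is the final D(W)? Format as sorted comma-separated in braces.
Answer: {4}

Derivation:
Constraint 1 (X < W) on D(X)={3,4,5,7} D(W)={3,4,6}: X {3,4,5,7}->{3,4,5}; W {3,4,6}->{4,6}
Constraint 2 (W < U) on D(W)={4,6} D(U)={3,5,8,10}: U {3,5,8,10}->{5,8,10}
Constraint 3 (W < X) on D(W)={4,6} D(X)={3,4,5}: W {4,6}->{4}; X {3,4,5}->{5}
So after all 3 constraints: D(W) = {4}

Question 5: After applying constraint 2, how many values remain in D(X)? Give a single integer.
Answer: 3

Derivation:
Constraint 1 (X < W) on D(X)={3,4,5,7} D(W)={3,4,6}: X {3,4,5,7}->{3,4,5}; W {3,4,6}->{4,6}
Constraint 2 (W < U) on D(W)={4,6} D(U)={3,5,8,10}: U {3,5,8,10}->{5,8,10}
So after constraint 2: D(X)={3,4,5}, size = 3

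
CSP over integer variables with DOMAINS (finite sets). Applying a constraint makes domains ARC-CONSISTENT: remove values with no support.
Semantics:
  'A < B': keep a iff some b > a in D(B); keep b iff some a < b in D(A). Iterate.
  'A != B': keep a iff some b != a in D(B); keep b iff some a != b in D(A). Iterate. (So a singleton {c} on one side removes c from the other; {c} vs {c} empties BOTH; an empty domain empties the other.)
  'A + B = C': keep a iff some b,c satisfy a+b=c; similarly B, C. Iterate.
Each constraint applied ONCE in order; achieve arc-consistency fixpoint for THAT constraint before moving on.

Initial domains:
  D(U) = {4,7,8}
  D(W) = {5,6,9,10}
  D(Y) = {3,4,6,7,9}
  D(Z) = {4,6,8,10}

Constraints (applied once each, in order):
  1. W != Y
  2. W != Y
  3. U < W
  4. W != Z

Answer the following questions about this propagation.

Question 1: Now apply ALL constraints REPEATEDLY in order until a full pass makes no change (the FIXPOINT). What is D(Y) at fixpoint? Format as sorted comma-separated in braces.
pass 0 (initial): D(Y)={3,4,6,7,9}
pass 1: no change
Fixpoint after 1 passes: D(Y) = {3,4,6,7,9}

Answer: {3,4,6,7,9}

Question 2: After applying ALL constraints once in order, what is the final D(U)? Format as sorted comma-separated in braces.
Constraint 1 (W != Y) on D(W)={5,6,9,10} D(Y)={3,4,6,7,9}: no change
Constraint 2 (W != Y) on D(W)={5,6,9,10} D(Y)={3,4,6,7,9}: no change
Constraint 3 (U < W) on D(U)={4,7,8} D(W)={5,6,9,10}: no change
Constraint 4 (W != Z) on D(W)={5,6,9,10} D(Z)={4,6,8,10}: no change
So after all 4 constraints: D(U) = {4,7,8}

Answer: {4,7,8}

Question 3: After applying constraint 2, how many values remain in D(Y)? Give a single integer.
Constraint 1 (W != Y) on D(W)={5,6,9,10} D(Y)={3,4,6,7,9}: no change
Constraint 2 (W != Y) on D(W)={5,6,9,10} D(Y)={3,4,6,7,9}: no change
So after constraint 2: D(Y)={3,4,6,7,9}, size = 5

Answer: 5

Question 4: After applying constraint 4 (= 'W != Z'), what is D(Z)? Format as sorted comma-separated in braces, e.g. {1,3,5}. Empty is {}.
Constraint 1 (W != Y) on D(W)={5,6,9,10} D(Y)={3,4,6,7,9}: no change
Constraint 2 (W != Y) on D(W)={5,6,9,10} D(Y)={3,4,6,7,9}: no change
Constraint 3 (U < W) on D(U)={4,7,8} D(W)={5,6,9,10}: no change
Constraint 4 (W != Z) on D(W)={5,6,9,10} D(Z)={4,6,8,10}: no change
So after constraint 4: D(Z) = {4,6,8,10}

Answer: {4,6,8,10}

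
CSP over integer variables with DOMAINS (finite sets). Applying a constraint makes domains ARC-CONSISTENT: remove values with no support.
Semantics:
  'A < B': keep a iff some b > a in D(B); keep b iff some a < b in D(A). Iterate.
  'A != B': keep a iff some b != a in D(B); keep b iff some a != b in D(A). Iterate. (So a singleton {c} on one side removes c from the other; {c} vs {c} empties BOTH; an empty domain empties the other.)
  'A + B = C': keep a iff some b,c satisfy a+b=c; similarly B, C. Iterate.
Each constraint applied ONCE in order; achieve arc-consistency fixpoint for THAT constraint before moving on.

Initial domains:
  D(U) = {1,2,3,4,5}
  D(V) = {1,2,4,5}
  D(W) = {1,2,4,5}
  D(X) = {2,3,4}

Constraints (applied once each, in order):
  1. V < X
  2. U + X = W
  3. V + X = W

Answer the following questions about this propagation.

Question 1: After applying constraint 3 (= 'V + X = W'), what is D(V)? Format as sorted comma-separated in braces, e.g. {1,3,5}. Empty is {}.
Constraint 1 (V < X) on D(V)={1,2,4,5} D(X)={2,3,4}: V {1,2,4,5}->{1,2}
Constraint 2 (U + X = W) on D(U)={1,2,3,4,5} D(X)={2,3,4} D(W)={1,2,4,5}: U {1,2,3,4,5}->{1,2,3}; W {1,2,4,5}->{4,5}
Constraint 3 (V + X = W) on D(V)={1,2} D(X)={2,3,4} D(W)={4,5}: no change
So after constraint 3: D(V) = {1,2}

Answer: {1,2}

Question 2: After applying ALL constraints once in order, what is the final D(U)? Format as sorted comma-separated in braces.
Constraint 1 (V < X) on D(V)={1,2,4,5} D(X)={2,3,4}: V {1,2,4,5}->{1,2}
Constraint 2 (U + X = W) on D(U)={1,2,3,4,5} D(X)={2,3,4} D(W)={1,2,4,5}: U {1,2,3,4,5}->{1,2,3}; W {1,2,4,5}->{4,5}
Constraint 3 (V + X = W) on D(V)={1,2} D(X)={2,3,4} D(W)={4,5}: no change
So after all 3 constraints: D(U) = {1,2,3}

Answer: {1,2,3}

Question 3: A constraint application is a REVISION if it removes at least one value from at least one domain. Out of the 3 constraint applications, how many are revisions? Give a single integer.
Answer: 2

Derivation:
Constraint 1 (V < X) on D(V)={1,2,4,5} D(X)={2,3,4}: V {1,2,4,5}->{1,2} => REVISION
Constraint 2 (U + X = W) on D(U)={1,2,3,4,5} D(X)={2,3,4} D(W)={1,2,4,5}: U {1,2,3,4,5}->{1,2,3}; W {1,2,4,5}->{4,5} => REVISION
Constraint 3 (V + X = W) on D(V)={1,2} D(X)={2,3,4} D(W)={4,5}: no change => not a revision
Total revisions = 2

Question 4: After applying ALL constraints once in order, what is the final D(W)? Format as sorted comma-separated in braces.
Answer: {4,5}

Derivation:
Constraint 1 (V < X) on D(V)={1,2,4,5} D(X)={2,3,4}: V {1,2,4,5}->{1,2}
Constraint 2 (U + X = W) on D(U)={1,2,3,4,5} D(X)={2,3,4} D(W)={1,2,4,5}: U {1,2,3,4,5}->{1,2,3}; W {1,2,4,5}->{4,5}
Constraint 3 (V + X = W) on D(V)={1,2} D(X)={2,3,4} D(W)={4,5}: no change
So after all 3 constraints: D(W) = {4,5}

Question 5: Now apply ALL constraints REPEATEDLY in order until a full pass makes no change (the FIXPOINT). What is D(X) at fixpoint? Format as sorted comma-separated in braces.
Answer: {2,3,4}

Derivation:
pass 0 (initial): D(X)={2,3,4}
pass 1: U {1,2,3,4,5}->{1,2,3}; V {1,2,4,5}->{1,2}; W {1,2,4,5}->{4,5}
pass 2: no change
Fixpoint after 2 passes: D(X) = {2,3,4}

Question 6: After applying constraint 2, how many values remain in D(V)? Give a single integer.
Answer: 2

Derivation:
Constraint 1 (V < X) on D(V)={1,2,4,5} D(X)={2,3,4}: V {1,2,4,5}->{1,2}
Constraint 2 (U + X = W) on D(U)={1,2,3,4,5} D(X)={2,3,4} D(W)={1,2,4,5}: U {1,2,3,4,5}->{1,2,3}; W {1,2,4,5}->{4,5}
So after constraint 2: D(V)={1,2}, size = 2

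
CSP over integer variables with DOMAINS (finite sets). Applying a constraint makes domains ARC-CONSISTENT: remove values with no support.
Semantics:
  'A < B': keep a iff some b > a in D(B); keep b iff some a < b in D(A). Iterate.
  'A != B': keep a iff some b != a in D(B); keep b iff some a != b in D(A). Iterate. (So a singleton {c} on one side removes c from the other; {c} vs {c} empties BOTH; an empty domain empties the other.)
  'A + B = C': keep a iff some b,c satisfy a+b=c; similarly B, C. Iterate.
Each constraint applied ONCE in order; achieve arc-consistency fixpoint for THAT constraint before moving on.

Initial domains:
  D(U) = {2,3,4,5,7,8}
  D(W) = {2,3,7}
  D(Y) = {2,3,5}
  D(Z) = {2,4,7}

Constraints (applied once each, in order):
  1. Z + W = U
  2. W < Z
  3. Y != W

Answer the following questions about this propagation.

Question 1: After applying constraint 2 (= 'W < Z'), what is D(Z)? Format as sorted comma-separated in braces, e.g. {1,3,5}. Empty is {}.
Constraint 1 (Z + W = U) on D(Z)={2,4,7} D(W)={2,3,7} D(U)={2,3,4,5,7,8}: Z {2,4,7}->{2,4}; W {2,3,7}->{2,3}; U {2,3,4,5,7,8}->{4,5,7}
Constraint 2 (W < Z) on D(W)={2,3} D(Z)={2,4}: Z {2,4}->{4}
So after constraint 2: D(Z) = {4}

Answer: {4}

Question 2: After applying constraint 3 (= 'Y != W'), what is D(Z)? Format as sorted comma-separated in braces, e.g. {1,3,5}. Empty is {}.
Answer: {4}

Derivation:
Constraint 1 (Z + W = U) on D(Z)={2,4,7} D(W)={2,3,7} D(U)={2,3,4,5,7,8}: Z {2,4,7}->{2,4}; W {2,3,7}->{2,3}; U {2,3,4,5,7,8}->{4,5,7}
Constraint 2 (W < Z) on D(W)={2,3} D(Z)={2,4}: Z {2,4}->{4}
Constraint 3 (Y != W) on D(Y)={2,3,5} D(W)={2,3}: no change
So after constraint 3: D(Z) = {4}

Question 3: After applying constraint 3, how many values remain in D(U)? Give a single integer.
Constraint 1 (Z + W = U) on D(Z)={2,4,7} D(W)={2,3,7} D(U)={2,3,4,5,7,8}: Z {2,4,7}->{2,4}; W {2,3,7}->{2,3}; U {2,3,4,5,7,8}->{4,5,7}
Constraint 2 (W < Z) on D(W)={2,3} D(Z)={2,4}: Z {2,4}->{4}
Constraint 3 (Y != W) on D(Y)={2,3,5} D(W)={2,3}: no change
So after constraint 3: D(U)={4,5,7}, size = 3

Answer: 3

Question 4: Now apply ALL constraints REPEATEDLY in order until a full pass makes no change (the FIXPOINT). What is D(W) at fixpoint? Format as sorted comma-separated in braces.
pass 0 (initial): D(W)={2,3,7}
pass 1: U {2,3,4,5,7,8}->{4,5,7}; W {2,3,7}->{2,3}; Z {2,4,7}->{4}
pass 2: U {4,5,7}->{7}; W {2,3}->{3}; Y {2,3,5}->{2,5}
pass 3: no change
Fixpoint after 3 passes: D(W) = {3}

Answer: {3}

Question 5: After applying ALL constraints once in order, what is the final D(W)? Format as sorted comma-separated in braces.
Answer: {2,3}

Derivation:
Constraint 1 (Z + W = U) on D(Z)={2,4,7} D(W)={2,3,7} D(U)={2,3,4,5,7,8}: Z {2,4,7}->{2,4}; W {2,3,7}->{2,3}; U {2,3,4,5,7,8}->{4,5,7}
Constraint 2 (W < Z) on D(W)={2,3} D(Z)={2,4}: Z {2,4}->{4}
Constraint 3 (Y != W) on D(Y)={2,3,5} D(W)={2,3}: no change
So after all 3 constraints: D(W) = {2,3}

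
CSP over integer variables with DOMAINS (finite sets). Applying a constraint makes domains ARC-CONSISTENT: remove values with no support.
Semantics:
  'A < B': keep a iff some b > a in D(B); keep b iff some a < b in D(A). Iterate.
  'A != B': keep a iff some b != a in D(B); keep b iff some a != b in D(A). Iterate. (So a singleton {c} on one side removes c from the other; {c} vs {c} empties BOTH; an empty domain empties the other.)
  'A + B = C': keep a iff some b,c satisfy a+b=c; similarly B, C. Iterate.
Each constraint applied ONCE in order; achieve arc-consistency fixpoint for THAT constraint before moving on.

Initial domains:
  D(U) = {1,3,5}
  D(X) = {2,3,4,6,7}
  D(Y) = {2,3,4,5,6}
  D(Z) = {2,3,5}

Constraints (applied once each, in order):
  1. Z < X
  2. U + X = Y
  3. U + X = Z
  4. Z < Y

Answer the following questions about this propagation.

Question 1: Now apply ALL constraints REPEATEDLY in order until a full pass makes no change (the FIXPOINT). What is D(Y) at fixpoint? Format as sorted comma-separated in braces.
Answer: {}

Derivation:
pass 0 (initial): D(Y)={2,3,4,5,6}
pass 1: U {1,3,5}->{1}; X {2,3,4,6,7}->{4}; Y {2,3,4,5,6}->{6}; Z {2,3,5}->{5}
pass 2: U {1}->{}; X {4}->{}; Y {6}->{}; Z {5}->{}
pass 3: no change
Fixpoint after 3 passes: D(Y) = {}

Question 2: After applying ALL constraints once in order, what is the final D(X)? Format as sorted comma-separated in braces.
Answer: {4}

Derivation:
Constraint 1 (Z < X) on D(Z)={2,3,5} D(X)={2,3,4,6,7}: X {2,3,4,6,7}->{3,4,6,7}
Constraint 2 (U + X = Y) on D(U)={1,3,5} D(X)={3,4,6,7} D(Y)={2,3,4,5,6}: U {1,3,5}->{1,3}; X {3,4,6,7}->{3,4}; Y {2,3,4,5,6}->{4,5,6}
Constraint 3 (U + X = Z) on D(U)={1,3} D(X)={3,4} D(Z)={2,3,5}: U {1,3}->{1}; X {3,4}->{4}; Z {2,3,5}->{5}
Constraint 4 (Z < Y) on D(Z)={5} D(Y)={4,5,6}: Y {4,5,6}->{6}
So after all 4 constraints: D(X) = {4}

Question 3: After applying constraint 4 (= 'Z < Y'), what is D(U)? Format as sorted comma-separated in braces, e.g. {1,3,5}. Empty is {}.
Constraint 1 (Z < X) on D(Z)={2,3,5} D(X)={2,3,4,6,7}: X {2,3,4,6,7}->{3,4,6,7}
Constraint 2 (U + X = Y) on D(U)={1,3,5} D(X)={3,4,6,7} D(Y)={2,3,4,5,6}: U {1,3,5}->{1,3}; X {3,4,6,7}->{3,4}; Y {2,3,4,5,6}->{4,5,6}
Constraint 3 (U + X = Z) on D(U)={1,3} D(X)={3,4} D(Z)={2,3,5}: U {1,3}->{1}; X {3,4}->{4}; Z {2,3,5}->{5}
Constraint 4 (Z < Y) on D(Z)={5} D(Y)={4,5,6}: Y {4,5,6}->{6}
So after constraint 4: D(U) = {1}

Answer: {1}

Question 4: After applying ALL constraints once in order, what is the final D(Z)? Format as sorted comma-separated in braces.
Constraint 1 (Z < X) on D(Z)={2,3,5} D(X)={2,3,4,6,7}: X {2,3,4,6,7}->{3,4,6,7}
Constraint 2 (U + X = Y) on D(U)={1,3,5} D(X)={3,4,6,7} D(Y)={2,3,4,5,6}: U {1,3,5}->{1,3}; X {3,4,6,7}->{3,4}; Y {2,3,4,5,6}->{4,5,6}
Constraint 3 (U + X = Z) on D(U)={1,3} D(X)={3,4} D(Z)={2,3,5}: U {1,3}->{1}; X {3,4}->{4}; Z {2,3,5}->{5}
Constraint 4 (Z < Y) on D(Z)={5} D(Y)={4,5,6}: Y {4,5,6}->{6}
So after all 4 constraints: D(Z) = {5}

Answer: {5}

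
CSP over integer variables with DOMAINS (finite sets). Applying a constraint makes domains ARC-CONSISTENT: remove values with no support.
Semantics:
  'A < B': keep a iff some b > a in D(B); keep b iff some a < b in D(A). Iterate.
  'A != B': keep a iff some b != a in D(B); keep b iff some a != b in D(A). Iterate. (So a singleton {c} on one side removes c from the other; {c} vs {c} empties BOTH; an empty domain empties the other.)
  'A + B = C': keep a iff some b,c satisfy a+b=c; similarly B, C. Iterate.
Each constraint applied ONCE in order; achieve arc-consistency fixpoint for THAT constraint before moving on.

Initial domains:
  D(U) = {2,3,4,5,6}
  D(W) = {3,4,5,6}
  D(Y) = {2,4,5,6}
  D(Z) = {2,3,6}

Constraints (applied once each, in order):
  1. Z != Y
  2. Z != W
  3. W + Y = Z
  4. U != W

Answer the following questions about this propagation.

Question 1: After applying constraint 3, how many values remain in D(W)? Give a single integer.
Answer: 1

Derivation:
Constraint 1 (Z != Y) on D(Z)={2,3,6} D(Y)={2,4,5,6}: no change
Constraint 2 (Z != W) on D(Z)={2,3,6} D(W)={3,4,5,6}: no change
Constraint 3 (W + Y = Z) on D(W)={3,4,5,6} D(Y)={2,4,5,6} D(Z)={2,3,6}: W {3,4,5,6}->{4}; Y {2,4,5,6}->{2}; Z {2,3,6}->{6}
So after constraint 3: D(W)={4}, size = 1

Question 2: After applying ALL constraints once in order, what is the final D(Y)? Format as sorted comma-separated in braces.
Answer: {2}

Derivation:
Constraint 1 (Z != Y) on D(Z)={2,3,6} D(Y)={2,4,5,6}: no change
Constraint 2 (Z != W) on D(Z)={2,3,6} D(W)={3,4,5,6}: no change
Constraint 3 (W + Y = Z) on D(W)={3,4,5,6} D(Y)={2,4,5,6} D(Z)={2,3,6}: W {3,4,5,6}->{4}; Y {2,4,5,6}->{2}; Z {2,3,6}->{6}
Constraint 4 (U != W) on D(U)={2,3,4,5,6} D(W)={4}: U {2,3,4,5,6}->{2,3,5,6}
So after all 4 constraints: D(Y) = {2}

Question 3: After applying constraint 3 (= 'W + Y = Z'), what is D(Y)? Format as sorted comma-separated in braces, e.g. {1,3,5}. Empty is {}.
Constraint 1 (Z != Y) on D(Z)={2,3,6} D(Y)={2,4,5,6}: no change
Constraint 2 (Z != W) on D(Z)={2,3,6} D(W)={3,4,5,6}: no change
Constraint 3 (W + Y = Z) on D(W)={3,4,5,6} D(Y)={2,4,5,6} D(Z)={2,3,6}: W {3,4,5,6}->{4}; Y {2,4,5,6}->{2}; Z {2,3,6}->{6}
So after constraint 3: D(Y) = {2}

Answer: {2}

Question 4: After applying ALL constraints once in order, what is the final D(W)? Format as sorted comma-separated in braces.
Constraint 1 (Z != Y) on D(Z)={2,3,6} D(Y)={2,4,5,6}: no change
Constraint 2 (Z != W) on D(Z)={2,3,6} D(W)={3,4,5,6}: no change
Constraint 3 (W + Y = Z) on D(W)={3,4,5,6} D(Y)={2,4,5,6} D(Z)={2,3,6}: W {3,4,5,6}->{4}; Y {2,4,5,6}->{2}; Z {2,3,6}->{6}
Constraint 4 (U != W) on D(U)={2,3,4,5,6} D(W)={4}: U {2,3,4,5,6}->{2,3,5,6}
So after all 4 constraints: D(W) = {4}

Answer: {4}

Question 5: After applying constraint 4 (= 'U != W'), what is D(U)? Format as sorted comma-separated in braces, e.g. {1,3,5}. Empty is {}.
Constraint 1 (Z != Y) on D(Z)={2,3,6} D(Y)={2,4,5,6}: no change
Constraint 2 (Z != W) on D(Z)={2,3,6} D(W)={3,4,5,6}: no change
Constraint 3 (W + Y = Z) on D(W)={3,4,5,6} D(Y)={2,4,5,6} D(Z)={2,3,6}: W {3,4,5,6}->{4}; Y {2,4,5,6}->{2}; Z {2,3,6}->{6}
Constraint 4 (U != W) on D(U)={2,3,4,5,6} D(W)={4}: U {2,3,4,5,6}->{2,3,5,6}
So after constraint 4: D(U) = {2,3,5,6}

Answer: {2,3,5,6}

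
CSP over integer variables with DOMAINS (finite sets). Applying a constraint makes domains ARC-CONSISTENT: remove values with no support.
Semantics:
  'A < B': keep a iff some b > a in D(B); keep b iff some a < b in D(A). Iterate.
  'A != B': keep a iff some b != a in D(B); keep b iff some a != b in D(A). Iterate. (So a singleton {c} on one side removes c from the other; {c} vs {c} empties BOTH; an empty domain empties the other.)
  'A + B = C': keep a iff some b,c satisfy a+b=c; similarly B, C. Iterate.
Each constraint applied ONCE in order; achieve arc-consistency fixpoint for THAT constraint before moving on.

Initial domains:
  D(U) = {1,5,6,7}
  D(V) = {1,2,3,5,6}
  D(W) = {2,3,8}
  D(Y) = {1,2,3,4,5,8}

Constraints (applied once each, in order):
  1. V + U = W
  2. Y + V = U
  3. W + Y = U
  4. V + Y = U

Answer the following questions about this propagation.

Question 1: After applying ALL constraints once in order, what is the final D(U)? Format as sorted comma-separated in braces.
Constraint 1 (V + U = W) on D(V)={1,2,3,5,6} D(U)={1,5,6,7} D(W)={2,3,8}: V {1,2,3,5,6}->{1,2,3}
Constraint 2 (Y + V = U) on D(Y)={1,2,3,4,5,8} D(V)={1,2,3} D(U)={1,5,6,7}: Y {1,2,3,4,5,8}->{2,3,4,5}; U {1,5,6,7}->{5,6,7}
Constraint 3 (W + Y = U) on D(W)={2,3,8} D(Y)={2,3,4,5} D(U)={5,6,7}: W {2,3,8}->{2,3}
Constraint 4 (V + Y = U) on D(V)={1,2,3} D(Y)={2,3,4,5} D(U)={5,6,7}: no change
So after all 4 constraints: D(U) = {5,6,7}

Answer: {5,6,7}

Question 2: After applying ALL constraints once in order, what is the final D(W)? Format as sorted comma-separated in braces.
Answer: {2,3}

Derivation:
Constraint 1 (V + U = W) on D(V)={1,2,3,5,6} D(U)={1,5,6,7} D(W)={2,3,8}: V {1,2,3,5,6}->{1,2,3}
Constraint 2 (Y + V = U) on D(Y)={1,2,3,4,5,8} D(V)={1,2,3} D(U)={1,5,6,7}: Y {1,2,3,4,5,8}->{2,3,4,5}; U {1,5,6,7}->{5,6,7}
Constraint 3 (W + Y = U) on D(W)={2,3,8} D(Y)={2,3,4,5} D(U)={5,6,7}: W {2,3,8}->{2,3}
Constraint 4 (V + Y = U) on D(V)={1,2,3} D(Y)={2,3,4,5} D(U)={5,6,7}: no change
So after all 4 constraints: D(W) = {2,3}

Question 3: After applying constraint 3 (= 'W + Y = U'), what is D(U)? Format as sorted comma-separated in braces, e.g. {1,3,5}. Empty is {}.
Constraint 1 (V + U = W) on D(V)={1,2,3,5,6} D(U)={1,5,6,7} D(W)={2,3,8}: V {1,2,3,5,6}->{1,2,3}
Constraint 2 (Y + V = U) on D(Y)={1,2,3,4,5,8} D(V)={1,2,3} D(U)={1,5,6,7}: Y {1,2,3,4,5,8}->{2,3,4,5}; U {1,5,6,7}->{5,6,7}
Constraint 3 (W + Y = U) on D(W)={2,3,8} D(Y)={2,3,4,5} D(U)={5,6,7}: W {2,3,8}->{2,3}
So after constraint 3: D(U) = {5,6,7}

Answer: {5,6,7}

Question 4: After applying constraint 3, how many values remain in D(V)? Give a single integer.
Answer: 3

Derivation:
Constraint 1 (V + U = W) on D(V)={1,2,3,5,6} D(U)={1,5,6,7} D(W)={2,3,8}: V {1,2,3,5,6}->{1,2,3}
Constraint 2 (Y + V = U) on D(Y)={1,2,3,4,5,8} D(V)={1,2,3} D(U)={1,5,6,7}: Y {1,2,3,4,5,8}->{2,3,4,5}; U {1,5,6,7}->{5,6,7}
Constraint 3 (W + Y = U) on D(W)={2,3,8} D(Y)={2,3,4,5} D(U)={5,6,7}: W {2,3,8}->{2,3}
So after constraint 3: D(V)={1,2,3}, size = 3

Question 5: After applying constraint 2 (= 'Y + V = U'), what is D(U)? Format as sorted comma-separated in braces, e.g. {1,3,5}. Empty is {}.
Constraint 1 (V + U = W) on D(V)={1,2,3,5,6} D(U)={1,5,6,7} D(W)={2,3,8}: V {1,2,3,5,6}->{1,2,3}
Constraint 2 (Y + V = U) on D(Y)={1,2,3,4,5,8} D(V)={1,2,3} D(U)={1,5,6,7}: Y {1,2,3,4,5,8}->{2,3,4,5}; U {1,5,6,7}->{5,6,7}
So after constraint 2: D(U) = {5,6,7}

Answer: {5,6,7}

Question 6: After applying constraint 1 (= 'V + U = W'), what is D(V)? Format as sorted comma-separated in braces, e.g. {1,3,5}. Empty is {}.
Answer: {1,2,3}

Derivation:
Constraint 1 (V + U = W) on D(V)={1,2,3,5,6} D(U)={1,5,6,7} D(W)={2,3,8}: V {1,2,3,5,6}->{1,2,3}
So after constraint 1: D(V) = {1,2,3}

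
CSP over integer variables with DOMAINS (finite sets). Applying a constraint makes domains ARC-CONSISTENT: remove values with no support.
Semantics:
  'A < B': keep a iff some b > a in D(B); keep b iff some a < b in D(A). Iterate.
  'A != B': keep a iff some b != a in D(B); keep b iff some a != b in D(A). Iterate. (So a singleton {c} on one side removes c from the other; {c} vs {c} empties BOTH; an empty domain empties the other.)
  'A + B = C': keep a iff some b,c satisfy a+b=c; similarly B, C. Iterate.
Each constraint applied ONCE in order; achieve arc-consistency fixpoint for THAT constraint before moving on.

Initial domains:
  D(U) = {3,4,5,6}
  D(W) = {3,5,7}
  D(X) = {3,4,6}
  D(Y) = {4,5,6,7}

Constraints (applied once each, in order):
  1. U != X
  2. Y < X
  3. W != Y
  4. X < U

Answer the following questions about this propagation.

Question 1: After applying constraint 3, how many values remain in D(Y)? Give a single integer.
Answer: 2

Derivation:
Constraint 1 (U != X) on D(U)={3,4,5,6} D(X)={3,4,6}: no change
Constraint 2 (Y < X) on D(Y)={4,5,6,7} D(X)={3,4,6}: Y {4,5,6,7}->{4,5}; X {3,4,6}->{6}
Constraint 3 (W != Y) on D(W)={3,5,7} D(Y)={4,5}: no change
So after constraint 3: D(Y)={4,5}, size = 2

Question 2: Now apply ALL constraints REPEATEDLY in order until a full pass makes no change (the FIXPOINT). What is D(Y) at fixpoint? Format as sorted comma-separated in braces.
pass 0 (initial): D(Y)={4,5,6,7}
pass 1: U {3,4,5,6}->{}; X {3,4,6}->{}; Y {4,5,6,7}->{4,5}
pass 2: W {3,5,7}->{}; Y {4,5}->{}
pass 3: no change
Fixpoint after 3 passes: D(Y) = {}

Answer: {}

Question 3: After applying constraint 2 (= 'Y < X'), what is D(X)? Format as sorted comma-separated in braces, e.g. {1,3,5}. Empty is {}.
Constraint 1 (U != X) on D(U)={3,4,5,6} D(X)={3,4,6}: no change
Constraint 2 (Y < X) on D(Y)={4,5,6,7} D(X)={3,4,6}: Y {4,5,6,7}->{4,5}; X {3,4,6}->{6}
So after constraint 2: D(X) = {6}

Answer: {6}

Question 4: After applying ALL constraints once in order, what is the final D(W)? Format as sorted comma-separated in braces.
Answer: {3,5,7}

Derivation:
Constraint 1 (U != X) on D(U)={3,4,5,6} D(X)={3,4,6}: no change
Constraint 2 (Y < X) on D(Y)={4,5,6,7} D(X)={3,4,6}: Y {4,5,6,7}->{4,5}; X {3,4,6}->{6}
Constraint 3 (W != Y) on D(W)={3,5,7} D(Y)={4,5}: no change
Constraint 4 (X < U) on D(X)={6} D(U)={3,4,5,6}: X {6}->{}; U {3,4,5,6}->{}
So after all 4 constraints: D(W) = {3,5,7}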